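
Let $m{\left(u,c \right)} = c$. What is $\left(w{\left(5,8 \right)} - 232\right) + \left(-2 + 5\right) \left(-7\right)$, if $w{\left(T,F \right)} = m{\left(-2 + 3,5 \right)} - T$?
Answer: $-253$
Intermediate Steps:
$w{\left(T,F \right)} = 5 - T$
$\left(w{\left(5,8 \right)} - 232\right) + \left(-2 + 5\right) \left(-7\right) = \left(\left(5 - 5\right) - 232\right) + \left(-2 + 5\right) \left(-7\right) = \left(\left(5 - 5\right) - 232\right) + 3 \left(-7\right) = \left(0 - 232\right) - 21 = -232 - 21 = -253$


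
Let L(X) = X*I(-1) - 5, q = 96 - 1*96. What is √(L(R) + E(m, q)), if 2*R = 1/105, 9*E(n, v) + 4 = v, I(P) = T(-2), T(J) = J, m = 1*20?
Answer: I*√60130/105 ≈ 2.3354*I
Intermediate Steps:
m = 20
I(P) = -2
q = 0 (q = 96 - 96 = 0)
E(n, v) = -4/9 + v/9
R = 1/210 (R = (½)/105 = (½)*(1/105) = 1/210 ≈ 0.0047619)
L(X) = -5 - 2*X (L(X) = X*(-2) - 5 = -2*X - 5 = -5 - 2*X)
√(L(R) + E(m, q)) = √((-5 - 2*1/210) + (-4/9 + (⅑)*0)) = √((-5 - 1/105) + (-4/9 + 0)) = √(-526/105 - 4/9) = √(-1718/315) = I*√60130/105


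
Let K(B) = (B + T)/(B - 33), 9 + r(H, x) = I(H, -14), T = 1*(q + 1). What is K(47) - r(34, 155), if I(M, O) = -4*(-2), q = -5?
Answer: 57/14 ≈ 4.0714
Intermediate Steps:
T = -4 (T = 1*(-5 + 1) = 1*(-4) = -4)
I(M, O) = 8 (I(M, O) = -1*(-8) = 8)
r(H, x) = -1 (r(H, x) = -9 + 8 = -1)
K(B) = (-4 + B)/(-33 + B) (K(B) = (B - 4)/(B - 33) = (-4 + B)/(-33 + B))
K(47) - r(34, 155) = (-4 + 47)/(-33 + 47) - 1*(-1) = 43/14 + 1 = 57/14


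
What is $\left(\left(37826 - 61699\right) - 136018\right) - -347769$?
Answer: $187878$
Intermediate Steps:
$\left(\left(37826 - 61699\right) - 136018\right) - -347769 = \left(-23873 - 136018\right) + 347769 = -159891 + 347769 = 187878$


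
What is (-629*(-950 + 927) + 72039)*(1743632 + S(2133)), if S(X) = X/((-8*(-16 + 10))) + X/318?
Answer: 63955758957671/424 ≈ 1.5084e+11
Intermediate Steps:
S(X) = 61*X/2544 (S(X) = X/((-8*(-6))) + X*(1/318) = X/48 + X/318 = 61*X/2544)
(-629*(-950 + 927) + 72039)*(1743632 + S(2133)) = (-629*(-950 + 927) + 72039)*(1743632 + (61/2544)*2133) = (-629*(-23) + 72039)*(1743632 + 43371/848) = (14467 + 72039)*(1478643307/848) = 86506*(1478643307/848) = 63955758957671/424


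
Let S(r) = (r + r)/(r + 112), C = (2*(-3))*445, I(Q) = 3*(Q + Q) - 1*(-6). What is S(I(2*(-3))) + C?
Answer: -109500/41 ≈ -2670.7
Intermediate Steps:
I(Q) = 6 + 6*Q (I(Q) = 3*(2*Q) + 6 = 6*Q + 6 = 6 + 6*Q)
C = -2670 (C = -6*445 = -2670)
S(r) = 2*r/(112 + r) (S(r) = (2*r)/(112 + r) = 2*r/(112 + r))
S(I(2*(-3))) + C = 2*(6 + 6*(2*(-3)))/(112 + (6 + 6*(2*(-3)))) - 2670 = 2*(6 + 6*(-6))/(112 + (6 + 6*(-6))) - 2670 = 2*(6 - 36)/(112 + (6 - 36)) - 2670 = 2*(-30)/(112 - 30) - 2670 = 2*(-30)/82 - 2670 = 2*(-30)*(1/82) - 2670 = -30/41 - 2670 = -109500/41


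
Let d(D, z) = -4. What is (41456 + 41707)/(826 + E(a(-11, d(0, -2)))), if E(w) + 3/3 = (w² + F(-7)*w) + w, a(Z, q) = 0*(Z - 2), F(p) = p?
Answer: 27721/275 ≈ 100.80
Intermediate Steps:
a(Z, q) = 0 (a(Z, q) = 0*(-2 + Z) = 0)
E(w) = -1 + w² - 6*w (E(w) = -1 + ((w² - 7*w) + w) = -1 + (w² - 6*w) = -1 + w² - 6*w)
(41456 + 41707)/(826 + E(a(-11, d(0, -2)))) = (41456 + 41707)/(826 + (-1 + 0² - 6*0)) = 83163/(826 + (-1 + 0 + 0)) = 83163/(826 - 1) = 83163/825 = 83163*(1/825) = 27721/275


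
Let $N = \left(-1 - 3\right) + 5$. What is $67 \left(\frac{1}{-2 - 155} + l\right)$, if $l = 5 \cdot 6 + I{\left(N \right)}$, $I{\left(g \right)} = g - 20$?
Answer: $\frac{115642}{157} \approx 736.57$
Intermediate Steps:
$N = 1$ ($N = -4 + 5 = 1$)
$I{\left(g \right)} = -20 + g$ ($I{\left(g \right)} = g - 20 = -20 + g$)
$l = 11$ ($l = 5 \cdot 6 + \left(-20 + 1\right) = 30 - 19 = 11$)
$67 \left(\frac{1}{-2 - 155} + l\right) = 67 \left(\frac{1}{-2 - 155} + 11\right) = 67 \left(\frac{1}{-157} + 11\right) = 67 \left(- \frac{1}{157} + 11\right) = 67 \cdot \frac{1726}{157} = \frac{115642}{157}$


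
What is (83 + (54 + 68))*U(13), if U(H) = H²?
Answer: 34645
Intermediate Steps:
(83 + (54 + 68))*U(13) = (83 + (54 + 68))*13² = (83 + 122)*169 = 205*169 = 34645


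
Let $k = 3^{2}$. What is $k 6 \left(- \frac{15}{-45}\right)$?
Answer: $18$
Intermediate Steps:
$k = 9$
$k 6 \left(- \frac{15}{-45}\right) = 9 \cdot 6 \left(- \frac{15}{-45}\right) = 54 \left(\left(-15\right) \left(- \frac{1}{45}\right)\right) = 54 \cdot \frac{1}{3} = 18$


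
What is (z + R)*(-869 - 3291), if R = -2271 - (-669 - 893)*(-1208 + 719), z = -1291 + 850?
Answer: 3188764800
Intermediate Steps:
z = -441
R = -766089 (R = -2271 - (-1562)*(-489) = -2271 - 1*763818 = -2271 - 763818 = -766089)
(z + R)*(-869 - 3291) = (-441 - 766089)*(-869 - 3291) = -766530*(-4160) = 3188764800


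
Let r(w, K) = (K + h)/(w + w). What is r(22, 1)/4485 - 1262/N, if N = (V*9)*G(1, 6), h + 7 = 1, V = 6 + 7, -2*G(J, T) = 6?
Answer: 1277135/355212 ≈ 3.5954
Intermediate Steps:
G(J, T) = -3 (G(J, T) = -1/2*6 = -3)
V = 13
h = -6 (h = -7 + 1 = -6)
N = -351 (N = (13*9)*(-3) = 117*(-3) = -351)
r(w, K) = (-6 + K)/(2*w) (r(w, K) = (K - 6)/(w + w) = (-6 + K)/((2*w)) = (-6 + K)*(1/(2*w)) = (-6 + K)/(2*w))
r(22, 1)/4485 - 1262/N = ((1/2)*(-6 + 1)/22)/4485 - 1262/(-351) = ((1/2)*(1/22)*(-5))*(1/4485) - 1262*(-1/351) = -5/44*1/4485 + 1262/351 = -1/39468 + 1262/351 = 1277135/355212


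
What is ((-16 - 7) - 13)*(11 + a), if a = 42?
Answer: -1908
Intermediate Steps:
((-16 - 7) - 13)*(11 + a) = ((-16 - 7) - 13)*(11 + 42) = (-23 - 13)*53 = -36*53 = -1908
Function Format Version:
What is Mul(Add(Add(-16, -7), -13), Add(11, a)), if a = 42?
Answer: -1908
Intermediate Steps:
Mul(Add(Add(-16, -7), -13), Add(11, a)) = Mul(Add(Add(-16, -7), -13), Add(11, 42)) = Mul(Add(-23, -13), 53) = Mul(-36, 53) = -1908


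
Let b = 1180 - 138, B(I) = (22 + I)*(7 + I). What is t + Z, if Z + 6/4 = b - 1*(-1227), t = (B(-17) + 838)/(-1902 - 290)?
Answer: 1242393/548 ≈ 2267.1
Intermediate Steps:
B(I) = (7 + I)*(22 + I)
b = 1042
t = -197/548 (t = ((154 + (-17)² + 29*(-17)) + 838)/(-1902 - 290) = ((154 + 289 - 493) + 838)/(-2192) = (-50 + 838)*(-1/2192) = 788*(-1/2192) = -197/548 ≈ -0.35949)
Z = 4535/2 (Z = -3/2 + (1042 - 1*(-1227)) = -3/2 + (1042 + 1227) = -3/2 + 2269 = 4535/2 ≈ 2267.5)
t + Z = -197/548 + 4535/2 = 1242393/548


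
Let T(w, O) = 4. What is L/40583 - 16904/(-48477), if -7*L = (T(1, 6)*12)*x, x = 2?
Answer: 4797451432/13771394637 ≈ 0.34836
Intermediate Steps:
L = -96/7 (L = -4*12*2/7 = -48*2/7 = -⅐*96 = -96/7 ≈ -13.714)
L/40583 - 16904/(-48477) = -96/7/40583 - 16904/(-48477) = -96/7*1/40583 - 16904*(-1/48477) = -96/284081 + 16904/48477 = 4797451432/13771394637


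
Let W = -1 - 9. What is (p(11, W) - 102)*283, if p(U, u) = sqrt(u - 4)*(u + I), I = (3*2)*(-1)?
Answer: -28866 - 4528*I*sqrt(14) ≈ -28866.0 - 16942.0*I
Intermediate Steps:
W = -10
I = -6 (I = 6*(-1) = -6)
p(U, u) = sqrt(-4 + u)*(-6 + u) (p(U, u) = sqrt(u - 4)*(u - 6) = sqrt(-4 + u)*(-6 + u))
(p(11, W) - 102)*283 = (sqrt(-4 - 10)*(-6 - 10) - 102)*283 = (sqrt(-14)*(-16) - 102)*283 = ((I*sqrt(14))*(-16) - 102)*283 = (-16*I*sqrt(14) - 102)*283 = (-102 - 16*I*sqrt(14))*283 = -28866 - 4528*I*sqrt(14)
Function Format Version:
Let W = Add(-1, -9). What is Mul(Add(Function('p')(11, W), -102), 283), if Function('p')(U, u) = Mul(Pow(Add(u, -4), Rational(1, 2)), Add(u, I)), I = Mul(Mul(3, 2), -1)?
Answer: Add(-28866, Mul(-4528, I, Pow(14, Rational(1, 2)))) ≈ Add(-28866., Mul(-16942., I))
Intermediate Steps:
W = -10
I = -6 (I = Mul(6, -1) = -6)
Function('p')(U, u) = Mul(Pow(Add(-4, u), Rational(1, 2)), Add(-6, u)) (Function('p')(U, u) = Mul(Pow(Add(u, -4), Rational(1, 2)), Add(u, -6)) = Mul(Pow(Add(-4, u), Rational(1, 2)), Add(-6, u)))
Mul(Add(Function('p')(11, W), -102), 283) = Mul(Add(Mul(Pow(Add(-4, -10), Rational(1, 2)), Add(-6, -10)), -102), 283) = Mul(Add(Mul(Pow(-14, Rational(1, 2)), -16), -102), 283) = Mul(Add(Mul(Mul(I, Pow(14, Rational(1, 2))), -16), -102), 283) = Mul(Add(Mul(-16, I, Pow(14, Rational(1, 2))), -102), 283) = Mul(Add(-102, Mul(-16, I, Pow(14, Rational(1, 2)))), 283) = Add(-28866, Mul(-4528, I, Pow(14, Rational(1, 2))))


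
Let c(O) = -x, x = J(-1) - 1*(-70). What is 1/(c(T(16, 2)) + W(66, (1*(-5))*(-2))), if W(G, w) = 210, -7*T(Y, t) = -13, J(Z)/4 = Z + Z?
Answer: 1/148 ≈ 0.0067568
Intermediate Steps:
J(Z) = 8*Z (J(Z) = 4*(Z + Z) = 4*(2*Z) = 8*Z)
T(Y, t) = 13/7 (T(Y, t) = -⅐*(-13) = 13/7)
x = 62 (x = 8*(-1) - 1*(-70) = -8 + 70 = 62)
c(O) = -62 (c(O) = -1*62 = -62)
1/(c(T(16, 2)) + W(66, (1*(-5))*(-2))) = 1/(-62 + 210) = 1/148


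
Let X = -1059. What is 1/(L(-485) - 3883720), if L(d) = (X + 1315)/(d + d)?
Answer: -485/1883604328 ≈ -2.5749e-7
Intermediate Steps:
L(d) = 128/d (L(d) = (-1059 + 1315)/(d + d) = 256/((2*d)) = 256*(1/(2*d)) = 128/d)
1/(L(-485) - 3883720) = 1/(128/(-485) - 3883720) = 1/(128*(-1/485) - 3883720) = 1/(-128/485 - 3883720) = 1/(-1883604328/485) = -485/1883604328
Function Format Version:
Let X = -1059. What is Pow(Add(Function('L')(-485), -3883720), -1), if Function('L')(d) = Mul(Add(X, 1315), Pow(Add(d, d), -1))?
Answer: Rational(-485, 1883604328) ≈ -2.5749e-7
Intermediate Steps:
Function('L')(d) = Mul(128, Pow(d, -1)) (Function('L')(d) = Mul(Add(-1059, 1315), Pow(Add(d, d), -1)) = Mul(256, Pow(Mul(2, d), -1)) = Mul(256, Mul(Rational(1, 2), Pow(d, -1))) = Mul(128, Pow(d, -1)))
Pow(Add(Function('L')(-485), -3883720), -1) = Pow(Add(Mul(128, Pow(-485, -1)), -3883720), -1) = Pow(Add(Mul(128, Rational(-1, 485)), -3883720), -1) = Pow(Add(Rational(-128, 485), -3883720), -1) = Pow(Rational(-1883604328, 485), -1) = Rational(-485, 1883604328)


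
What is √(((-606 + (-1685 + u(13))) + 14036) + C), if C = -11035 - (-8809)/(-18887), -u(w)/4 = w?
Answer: √234554574419/18887 ≈ 25.642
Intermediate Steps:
u(w) = -4*w
C = -208426854/18887 (C = -11035 - (-8809)*(-1)/18887 = -11035 - 1*8809/18887 = -11035 - 8809/18887 = -208426854/18887 ≈ -11035.)
√(((-606 + (-1685 + u(13))) + 14036) + C) = √(((-606 + (-1685 - 4*13)) + 14036) - 208426854/18887) = √(((-606 + (-1685 - 52)) + 14036) - 208426854/18887) = √(((-606 - 1737) + 14036) - 208426854/18887) = √((-2343 + 14036) - 208426854/18887) = √(11693 - 208426854/18887) = √(12418837/18887) = √234554574419/18887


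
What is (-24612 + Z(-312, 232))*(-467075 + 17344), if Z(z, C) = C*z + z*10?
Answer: 45025268796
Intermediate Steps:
Z(z, C) = 10*z + C*z (Z(z, C) = C*z + 10*z = 10*z + C*z)
(-24612 + Z(-312, 232))*(-467075 + 17344) = (-24612 - 312*(10 + 232))*(-467075 + 17344) = (-24612 - 312*242)*(-449731) = (-24612 - 75504)*(-449731) = -100116*(-449731) = 45025268796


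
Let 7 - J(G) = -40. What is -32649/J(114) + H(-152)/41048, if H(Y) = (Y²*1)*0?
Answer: -32649/47 ≈ -694.66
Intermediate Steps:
J(G) = 47 (J(G) = 7 - 1*(-40) = 7 + 40 = 47)
H(Y) = 0 (H(Y) = Y²*0 = 0)
-32649/J(114) + H(-152)/41048 = -32649/47 + 0/41048 = -32649*1/47 + 0*(1/41048) = -32649/47 + 0 = -32649/47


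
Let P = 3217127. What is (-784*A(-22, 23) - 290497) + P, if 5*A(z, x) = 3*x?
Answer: 14579054/5 ≈ 2.9158e+6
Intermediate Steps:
A(z, x) = 3*x/5 (A(z, x) = (3*x)/5 = 3*x/5)
(-784*A(-22, 23) - 290497) + P = (-2352*23/5 - 290497) + 3217127 = (-784*69/5 - 290497) + 3217127 = (-54096/5 - 290497) + 3217127 = -1506581/5 + 3217127 = 14579054/5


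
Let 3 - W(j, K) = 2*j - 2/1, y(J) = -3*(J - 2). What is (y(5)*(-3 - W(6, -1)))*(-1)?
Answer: 36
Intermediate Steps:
y(J) = 6 - 3*J (y(J) = -3*(-2 + J) = 6 - 3*J)
W(j, K) = 5 - 2*j (W(j, K) = 3 - (2*j - 2/1) = 3 - (2*j - 2*1) = 3 - (2*j - 2) = 3 - (-2 + 2*j) = 3 + (2 - 2*j) = 5 - 2*j)
(y(5)*(-3 - W(6, -1)))*(-1) = ((6 - 3*5)*(-3 - (5 - 2*6)))*(-1) = ((6 - 15)*(-3 - (5 - 12)))*(-1) = -9*(-3 - 1*(-7))*(-1) = -9*(-3 + 7)*(-1) = -9*4*(-1) = -36*(-1) = 36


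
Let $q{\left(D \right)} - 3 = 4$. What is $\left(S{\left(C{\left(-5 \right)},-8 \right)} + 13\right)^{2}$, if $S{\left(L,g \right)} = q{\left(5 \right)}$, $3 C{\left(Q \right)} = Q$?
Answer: $400$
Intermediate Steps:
$q{\left(D \right)} = 7$ ($q{\left(D \right)} = 3 + 4 = 7$)
$C{\left(Q \right)} = \frac{Q}{3}$
$S{\left(L,g \right)} = 7$
$\left(S{\left(C{\left(-5 \right)},-8 \right)} + 13\right)^{2} = \left(7 + 13\right)^{2} = 20^{2} = 400$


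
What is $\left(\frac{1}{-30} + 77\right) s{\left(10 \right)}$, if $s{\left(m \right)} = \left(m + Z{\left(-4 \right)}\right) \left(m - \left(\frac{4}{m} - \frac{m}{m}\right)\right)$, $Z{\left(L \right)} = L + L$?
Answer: $\frac{122377}{75} \approx 1631.7$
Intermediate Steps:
$Z{\left(L \right)} = 2 L$
$s{\left(m \right)} = \left(-8 + m\right) \left(1 + m - \frac{4}{m}\right)$ ($s{\left(m \right)} = \left(m + 2 \left(-4\right)\right) \left(m - \left(\frac{4}{m} - \frac{m}{m}\right)\right) = \left(m - 8\right) \left(m + \left(- \frac{4}{m} + 1\right)\right) = \left(-8 + m\right) \left(m + \left(1 - \frac{4}{m}\right)\right) = \left(-8 + m\right) \left(1 + m - \frac{4}{m}\right)$)
$\left(\frac{1}{-30} + 77\right) s{\left(10 \right)} = \left(\frac{1}{-30} + 77\right) \left(-12 + 10^{2} - 70 + \frac{32}{10}\right) = \left(- \frac{1}{30} + 77\right) \left(-12 + 100 - 70 + 32 \cdot \frac{1}{10}\right) = \frac{2309 \left(-12 + 100 - 70 + \frac{16}{5}\right)}{30} = \frac{2309}{30} \cdot \frac{106}{5} = \frac{122377}{75}$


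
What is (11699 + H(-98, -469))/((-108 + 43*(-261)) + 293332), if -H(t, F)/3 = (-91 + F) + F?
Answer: 14786/282001 ≈ 0.052432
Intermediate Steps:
H(t, F) = 273 - 6*F (H(t, F) = -3*((-91 + F) + F) = -3*(-91 + 2*F) = 273 - 6*F)
(11699 + H(-98, -469))/((-108 + 43*(-261)) + 293332) = (11699 + (273 - 6*(-469)))/((-108 + 43*(-261)) + 293332) = (11699 + (273 + 2814))/((-108 - 11223) + 293332) = (11699 + 3087)/(-11331 + 293332) = 14786/282001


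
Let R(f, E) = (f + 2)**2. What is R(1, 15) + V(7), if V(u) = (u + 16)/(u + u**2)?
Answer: 527/56 ≈ 9.4107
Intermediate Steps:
R(f, E) = (2 + f)**2
V(u) = (16 + u)/(u + u**2)
R(1, 15) + V(7) = (2 + 1)**2 + (16 + 7)/(7*(1 + 7)) = 3**2 + (1/7)*23/8 = 9 + (1/7)*(1/8)*23 = 9 + 23/56 = 527/56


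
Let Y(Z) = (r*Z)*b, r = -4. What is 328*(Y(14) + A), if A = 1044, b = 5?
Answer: 250592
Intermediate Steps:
Y(Z) = -20*Z (Y(Z) = -4*Z*5 = -20*Z)
328*(Y(14) + A) = 328*(-20*14 + 1044) = 328*(-280 + 1044) = 328*764 = 250592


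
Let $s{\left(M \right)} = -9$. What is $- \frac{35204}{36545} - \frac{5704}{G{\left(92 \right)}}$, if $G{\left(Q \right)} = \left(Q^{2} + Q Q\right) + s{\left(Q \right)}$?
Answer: $- \frac{804069156}{618304855} \approx -1.3004$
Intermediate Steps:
$G{\left(Q \right)} = -9 + 2 Q^{2}$ ($G{\left(Q \right)} = \left(Q^{2} + Q Q\right) - 9 = \left(Q^{2} + Q^{2}\right) - 9 = 2 Q^{2} - 9 = -9 + 2 Q^{2}$)
$- \frac{35204}{36545} - \frac{5704}{G{\left(92 \right)}} = - \frac{35204}{36545} - \frac{5704}{-9 + 2 \cdot 92^{2}} = \left(-35204\right) \frac{1}{36545} - \frac{5704}{-9 + 2 \cdot 8464} = - \frac{35204}{36545} - \frac{5704}{-9 + 16928} = - \frac{35204}{36545} - \frac{5704}{16919} = - \frac{804069156}{618304855}$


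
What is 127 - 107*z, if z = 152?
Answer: -16137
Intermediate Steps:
127 - 107*z = 127 - 107*152 = 127 - 16264 = -16137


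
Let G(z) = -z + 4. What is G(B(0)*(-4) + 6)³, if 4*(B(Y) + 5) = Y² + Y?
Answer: -10648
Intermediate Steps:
B(Y) = -5 + Y/4 + Y²/4 (B(Y) = -5 + (Y² + Y)/4 = -5 + (Y + Y²)/4 = -5 + (Y/4 + Y²/4) = -5 + Y/4 + Y²/4)
G(z) = 4 - z
G(B(0)*(-4) + 6)³ = (4 - ((-5 + (¼)*0 + (¼)*0²)*(-4) + 6))³ = (4 - ((-5 + 0 + (¼)*0)*(-4) + 6))³ = (4 - ((-5 + 0 + 0)*(-4) + 6))³ = (4 - (-5*(-4) + 6))³ = (4 - (20 + 6))³ = (4 - 1*26)³ = (4 - 26)³ = (-22)³ = -10648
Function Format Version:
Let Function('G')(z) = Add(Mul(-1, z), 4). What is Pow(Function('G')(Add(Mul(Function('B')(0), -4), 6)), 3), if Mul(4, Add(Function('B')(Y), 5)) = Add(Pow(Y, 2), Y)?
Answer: -10648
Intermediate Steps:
Function('B')(Y) = Add(-5, Mul(Rational(1, 4), Y), Mul(Rational(1, 4), Pow(Y, 2))) (Function('B')(Y) = Add(-5, Mul(Rational(1, 4), Add(Pow(Y, 2), Y))) = Add(-5, Mul(Rational(1, 4), Add(Y, Pow(Y, 2)))) = Add(-5, Add(Mul(Rational(1, 4), Y), Mul(Rational(1, 4), Pow(Y, 2)))) = Add(-5, Mul(Rational(1, 4), Y), Mul(Rational(1, 4), Pow(Y, 2))))
Function('G')(z) = Add(4, Mul(-1, z))
Pow(Function('G')(Add(Mul(Function('B')(0), -4), 6)), 3) = Pow(Add(4, Mul(-1, Add(Mul(Add(-5, Mul(Rational(1, 4), 0), Mul(Rational(1, 4), Pow(0, 2))), -4), 6))), 3) = Pow(Add(4, Mul(-1, Add(Mul(Add(-5, 0, Mul(Rational(1, 4), 0)), -4), 6))), 3) = Pow(Add(4, Mul(-1, Add(Mul(Add(-5, 0, 0), -4), 6))), 3) = Pow(Add(4, Mul(-1, Add(Mul(-5, -4), 6))), 3) = Pow(Add(4, Mul(-1, Add(20, 6))), 3) = Pow(Add(4, Mul(-1, 26)), 3) = Pow(Add(4, -26), 3) = Pow(-22, 3) = -10648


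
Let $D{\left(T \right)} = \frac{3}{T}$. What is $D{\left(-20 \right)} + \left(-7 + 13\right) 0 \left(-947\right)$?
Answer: $- \frac{3}{20} \approx -0.15$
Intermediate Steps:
$D{\left(-20 \right)} + \left(-7 + 13\right) 0 \left(-947\right) = \frac{3}{-20} + \left(-7 + 13\right) 0 \left(-947\right) = 3 \left(- \frac{1}{20}\right) + 6 \cdot 0 \left(-947\right) = - \frac{3}{20} + 0 \left(-947\right) = - \frac{3}{20} + 0 = - \frac{3}{20}$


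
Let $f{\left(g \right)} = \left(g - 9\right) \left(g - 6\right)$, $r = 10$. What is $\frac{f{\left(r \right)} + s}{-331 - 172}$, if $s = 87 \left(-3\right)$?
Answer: $\frac{257}{503} \approx 0.51093$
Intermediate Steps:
$s = -261$
$f{\left(g \right)} = \left(-9 + g\right) \left(-6 + g\right)$
$\frac{f{\left(r \right)} + s}{-331 - 172} = \frac{\left(54 + 10^{2} - 150\right) - 261}{-331 - 172} = \frac{\left(54 + 100 - 150\right) - 261}{-503} = \left(4 - 261\right) \left(- \frac{1}{503}\right) = \left(-257\right) \left(- \frac{1}{503}\right) = \frac{257}{503}$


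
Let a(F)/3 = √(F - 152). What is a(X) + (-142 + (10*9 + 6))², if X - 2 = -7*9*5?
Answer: 2116 + 3*I*√465 ≈ 2116.0 + 64.692*I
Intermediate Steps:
X = -313 (X = 2 - 7*9*5 = 2 - 63*5 = 2 - 315 = -313)
a(F) = 3*√(-152 + F) (a(F) = 3*√(F - 152) = 3*√(-152 + F))
a(X) + (-142 + (10*9 + 6))² = 3*√(-152 - 313) + (-142 + (10*9 + 6))² = 3*√(-465) + (-142 + (90 + 6))² = 3*(I*√465) + (-142 + 96)² = 3*I*√465 + (-46)² = 3*I*√465 + 2116 = 2116 + 3*I*√465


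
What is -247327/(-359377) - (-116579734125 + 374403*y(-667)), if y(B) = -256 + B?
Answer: 42020266447144765/359377 ≈ 1.1693e+11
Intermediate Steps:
-247327/(-359377) - (-116579734125 + 374403*y(-667)) = -247327/(-359377) - 374403/(1/(-311375 + (-256 - 667))) = -247327*(-1/359377) - 374403/(1/(-311375 - 923)) = 247327/359377 - 374403/(1/(-312298)) = 247327/359377 - 374403/(-1/312298) = 247327/359377 - 374403*(-312298) = 247327/359377 + 116925308094 = 42020266447144765/359377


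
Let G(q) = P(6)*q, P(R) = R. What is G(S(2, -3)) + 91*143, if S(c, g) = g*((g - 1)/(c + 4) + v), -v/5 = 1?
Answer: 13115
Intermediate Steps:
v = -5 (v = -5*1 = -5)
S(c, g) = g*(-5 + (-1 + g)/(4 + c)) (S(c, g) = g*((g - 1)/(c + 4) - 5) = g*((-1 + g)/(4 + c) - 5) = g*(-5 + (-1 + g)/(4 + c)))
G(q) = 6*q
G(S(2, -3)) + 91*143 = 6*(-3*(-21 - 3 - 5*2)/(4 + 2)) + 91*143 = 6*(-3*(-21 - 3 - 10)/6) + 13013 = 6*(-3*⅙*(-34)) + 13013 = 6*17 + 13013 = 102 + 13013 = 13115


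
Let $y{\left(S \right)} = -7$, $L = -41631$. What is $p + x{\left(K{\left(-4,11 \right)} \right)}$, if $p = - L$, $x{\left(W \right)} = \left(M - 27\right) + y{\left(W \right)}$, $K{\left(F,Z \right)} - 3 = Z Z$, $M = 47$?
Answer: $41644$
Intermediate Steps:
$K{\left(F,Z \right)} = 3 + Z^{2}$ ($K{\left(F,Z \right)} = 3 + Z Z = 3 + Z^{2}$)
$x{\left(W \right)} = 13$ ($x{\left(W \right)} = \left(47 - 27\right) - 7 = 20 - 7 = 13$)
$p = 41631$ ($p = \left(-1\right) \left(-41631\right) = 41631$)
$p + x{\left(K{\left(-4,11 \right)} \right)} = 41631 + 13 = 41644$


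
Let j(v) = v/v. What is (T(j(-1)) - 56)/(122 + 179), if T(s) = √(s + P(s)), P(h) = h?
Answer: -8/43 + √2/301 ≈ -0.18135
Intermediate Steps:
j(v) = 1
T(s) = √2*√s (T(s) = √(s + s) = √(2*s) = √2*√s)
(T(j(-1)) - 56)/(122 + 179) = (√2*√1 - 56)/(122 + 179) = (√2*1 - 56)/301 = (√2 - 56)*(1/301) = (-56 + √2)*(1/301) = -8/43 + √2/301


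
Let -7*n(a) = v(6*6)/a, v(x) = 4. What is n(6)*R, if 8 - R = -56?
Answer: -128/21 ≈ -6.0952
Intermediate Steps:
n(a) = -4/(7*a)
R = 64 (R = 8 - 1*(-56) = 8 + 56 = 64)
n(6)*R = -4/7/6*64 = -4/7*⅙*64 = -2/21*64 = -128/21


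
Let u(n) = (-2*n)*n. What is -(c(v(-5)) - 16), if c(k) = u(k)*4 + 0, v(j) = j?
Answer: 216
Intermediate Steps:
u(n) = -2*n²
c(k) = -8*k² (c(k) = -2*k²*4 + 0 = -8*k² + 0 = -8*k²)
-(c(v(-5)) - 16) = -(-8*(-5)² - 16) = -(-8*25 - 16) = -(-200 - 16) = -1*(-216) = 216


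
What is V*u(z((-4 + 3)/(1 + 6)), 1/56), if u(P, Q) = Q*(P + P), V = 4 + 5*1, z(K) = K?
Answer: -9/196 ≈ -0.045918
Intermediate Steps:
V = 9 (V = 4 + 5 = 9)
u(P, Q) = 2*P*Q (u(P, Q) = Q*(2*P) = 2*P*Q)
V*u(z((-4 + 3)/(1 + 6)), 1/56) = 9*(2*((-4 + 3)/(1 + 6))/56) = 9*(2*(-1/7)*(1/56)) = 9*(2*(-1*⅐)*(1/56)) = 9*(2*(-⅐)*(1/56)) = 9*(-1/196) = -9/196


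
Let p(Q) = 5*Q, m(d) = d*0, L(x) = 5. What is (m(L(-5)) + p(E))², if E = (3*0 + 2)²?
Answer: 400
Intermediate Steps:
E = 4 (E = (0 + 2)² = 2² = 4)
m(d) = 0
(m(L(-5)) + p(E))² = (0 + 5*4)² = (0 + 20)² = 20² = 400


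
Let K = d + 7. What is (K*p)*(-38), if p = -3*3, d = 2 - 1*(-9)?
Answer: 6156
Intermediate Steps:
d = 11 (d = 2 + 9 = 11)
p = -9
K = 18 (K = 11 + 7 = 18)
(K*p)*(-38) = (18*(-9))*(-38) = -162*(-38) = 6156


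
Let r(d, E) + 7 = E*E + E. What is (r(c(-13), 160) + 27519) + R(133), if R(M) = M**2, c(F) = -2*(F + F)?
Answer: 70961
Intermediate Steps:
c(F) = -4*F
r(d, E) = -7 + E + E**2 (r(d, E) = -7 + (E*E + E) = -7 + (E**2 + E) = -7 + (E + E**2) = -7 + E + E**2)
(r(c(-13), 160) + 27519) + R(133) = ((-7 + 160 + 160**2) + 27519) + 133**2 = ((-7 + 160 + 25600) + 27519) + 17689 = (25753 + 27519) + 17689 = 53272 + 17689 = 70961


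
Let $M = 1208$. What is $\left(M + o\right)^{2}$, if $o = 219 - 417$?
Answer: $1020100$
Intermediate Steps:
$o = -198$
$\left(M + o\right)^{2} = \left(1208 - 198\right)^{2} = 1010^{2} = 1020100$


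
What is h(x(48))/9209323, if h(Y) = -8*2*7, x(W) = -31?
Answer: -112/9209323 ≈ -1.2162e-5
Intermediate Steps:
h(Y) = -112 (h(Y) = -16*7 = -112)
h(x(48))/9209323 = -112/9209323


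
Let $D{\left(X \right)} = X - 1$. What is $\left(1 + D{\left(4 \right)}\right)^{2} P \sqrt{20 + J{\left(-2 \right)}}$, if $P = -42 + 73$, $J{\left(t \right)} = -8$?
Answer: $992 \sqrt{3} \approx 1718.2$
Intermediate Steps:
$D{\left(X \right)} = -1 + X$ ($D{\left(X \right)} = X - 1 = -1 + X$)
$P = 31$
$\left(1 + D{\left(4 \right)}\right)^{2} P \sqrt{20 + J{\left(-2 \right)}} = \left(1 + \left(-1 + 4\right)\right)^{2} \cdot 31 \sqrt{20 - 8} = \left(1 + 3\right)^{2} \cdot 31 \sqrt{12} = 4^{2} \cdot 31 \cdot 2 \sqrt{3} = 16 \cdot 31 \cdot 2 \sqrt{3} = 496 \cdot 2 \sqrt{3} = 992 \sqrt{3}$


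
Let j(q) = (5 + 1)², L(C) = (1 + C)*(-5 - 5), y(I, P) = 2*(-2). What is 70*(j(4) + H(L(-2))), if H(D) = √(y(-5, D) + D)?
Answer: 2520 + 70*√6 ≈ 2691.5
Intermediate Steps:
y(I, P) = -4
L(C) = -10 - 10*C (L(C) = (1 + C)*(-10) = -10 - 10*C)
H(D) = √(-4 + D)
j(q) = 36 (j(q) = 6² = 36)
70*(j(4) + H(L(-2))) = 70*(36 + √(-4 + (-10 - 10*(-2)))) = 70*(36 + √(-4 + (-10 + 20))) = 70*(36 + √(-4 + 10)) = 70*(36 + √6) = 2520 + 70*√6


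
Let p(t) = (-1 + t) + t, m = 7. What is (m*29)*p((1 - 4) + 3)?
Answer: -203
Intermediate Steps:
p(t) = -1 + 2*t
(m*29)*p((1 - 4) + 3) = (7*29)*(-1 + 2*((1 - 4) + 3)) = 203*(-1 + 2*(-3 + 3)) = 203*(-1 + 2*0) = 203*(-1 + 0) = 203*(-1) = -203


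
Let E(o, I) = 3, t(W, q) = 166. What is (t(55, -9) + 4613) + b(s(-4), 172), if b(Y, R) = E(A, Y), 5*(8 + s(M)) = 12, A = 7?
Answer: 4782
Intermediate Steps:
s(M) = -28/5 (s(M) = -8 + (⅕)*12 = -8 + 12/5 = -28/5)
b(Y, R) = 3
(t(55, -9) + 4613) + b(s(-4), 172) = (166 + 4613) + 3 = 4779 + 3 = 4782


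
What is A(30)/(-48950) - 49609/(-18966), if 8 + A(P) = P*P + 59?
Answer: 602580971/232096425 ≈ 2.5963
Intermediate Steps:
A(P) = 51 + P² (A(P) = -8 + (P*P + 59) = -8 + (P² + 59) = -8 + (59 + P²) = 51 + P²)
A(30)/(-48950) - 49609/(-18966) = (51 + 30²)/(-48950) - 49609/(-18966) = (51 + 900)*(-1/48950) - 49609*(-1/18966) = 951*(-1/48950) + 49609/18966 = -951/48950 + 49609/18966 = 602580971/232096425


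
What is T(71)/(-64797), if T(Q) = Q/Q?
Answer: -1/64797 ≈ -1.5433e-5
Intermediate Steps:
T(Q) = 1
T(71)/(-64797) = 1/(-64797) = 1*(-1/64797) = -1/64797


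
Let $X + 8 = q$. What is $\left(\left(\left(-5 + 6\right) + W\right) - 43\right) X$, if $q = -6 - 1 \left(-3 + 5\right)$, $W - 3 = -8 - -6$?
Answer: $656$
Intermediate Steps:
$W = 1$ ($W = 3 - 2 = 1$)
$q = -8$ ($q = -6 - 1 \cdot 2 = -6 - 2 = -8$)
$X = -16$ ($X = -8 - 8 = -16$)
$\left(\left(\left(-5 + 6\right) + W\right) - 43\right) X = \left(\left(\left(-5 + 6\right) + 1\right) - 43\right) \left(-16\right) = \left(\left(1 + 1\right) - 43\right) \left(-16\right) = \left(2 - 43\right) \left(-16\right) = \left(-41\right) \left(-16\right) = 656$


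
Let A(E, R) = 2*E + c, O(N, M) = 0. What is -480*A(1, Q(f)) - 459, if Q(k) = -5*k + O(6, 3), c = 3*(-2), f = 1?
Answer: 1461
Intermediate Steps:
c = -6
Q(k) = -5*k (Q(k) = -5*k + 0 = -5*k)
A(E, R) = -6 + 2*E (A(E, R) = 2*E - 6 = -6 + 2*E)
-480*A(1, Q(f)) - 459 = -480*(-6 + 2*1) - 459 = -480*(-6 + 2) - 459 = -480*(-4) - 459 = 1920 - 459 = 1461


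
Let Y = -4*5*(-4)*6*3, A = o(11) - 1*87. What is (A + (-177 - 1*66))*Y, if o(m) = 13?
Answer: -456480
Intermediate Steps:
A = -74 (A = 13 - 1*87 = 13 - 87 = -74)
Y = 1440 (Y = -(-80)*6*3 = -4*(-120)*3 = 480*3 = 1440)
(A + (-177 - 1*66))*Y = (-74 + (-177 - 1*66))*1440 = (-74 + (-177 - 66))*1440 = (-74 - 243)*1440 = -317*1440 = -456480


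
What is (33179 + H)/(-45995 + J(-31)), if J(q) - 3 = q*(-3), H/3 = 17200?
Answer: -84779/45899 ≈ -1.8471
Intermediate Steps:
H = 51600 (H = 3*17200 = 51600)
J(q) = 3 - 3*q (J(q) = 3 + q*(-3) = 3 - 3*q)
(33179 + H)/(-45995 + J(-31)) = (33179 + 51600)/(-45995 + (3 - 3*(-31))) = 84779/(-45995 + (3 + 93)) = 84779/(-45995 + 96) = 84779/(-45899) = 84779*(-1/45899) = -84779/45899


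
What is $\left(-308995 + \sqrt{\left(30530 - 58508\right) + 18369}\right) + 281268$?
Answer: $-27727 + i \sqrt{9609} \approx -27727.0 + 98.026 i$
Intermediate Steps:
$\left(-308995 + \sqrt{\left(30530 - 58508\right) + 18369}\right) + 281268 = \left(-308995 + \sqrt{-27978 + 18369}\right) + 281268 = \left(-308995 + \sqrt{-9609}\right) + 281268 = \left(-308995 + i \sqrt{9609}\right) + 281268 = -27727 + i \sqrt{9609}$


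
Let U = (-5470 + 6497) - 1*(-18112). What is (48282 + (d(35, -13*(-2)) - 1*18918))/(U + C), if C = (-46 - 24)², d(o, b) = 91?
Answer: 29455/24039 ≈ 1.2253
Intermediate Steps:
U = 19139 (U = 1027 + 18112 = 19139)
C = 4900 (C = (-70)² = 4900)
(48282 + (d(35, -13*(-2)) - 1*18918))/(U + C) = (48282 + (91 - 1*18918))/(19139 + 4900) = (48282 + (91 - 18918))/24039 = (48282 - 18827)*(1/24039) = 29455*(1/24039) = 29455/24039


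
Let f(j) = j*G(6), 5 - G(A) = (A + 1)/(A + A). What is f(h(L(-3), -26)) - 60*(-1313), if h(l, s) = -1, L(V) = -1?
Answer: 945307/12 ≈ 78776.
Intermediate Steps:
G(A) = 5 - (1 + A)/(2*A) (G(A) = 5 - (A + 1)/(A + A) = 5 - (1 + A)/(2*A))
f(j) = 53*j/12 (f(j) = j*((1/2)*(-1 + 9*6)/6) = j*((1/2)*(1/6)*(-1 + 54)) = j*((1/2)*(1/6)*53) = j*(53/12) = 53*j/12)
f(h(L(-3), -26)) - 60*(-1313) = (53/12)*(-1) - 60*(-1313) = -53/12 + 78780 = 945307/12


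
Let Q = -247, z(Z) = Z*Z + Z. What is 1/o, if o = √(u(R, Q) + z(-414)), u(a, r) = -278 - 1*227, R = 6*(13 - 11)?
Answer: √170477/170477 ≈ 0.0024220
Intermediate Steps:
z(Z) = Z + Z² (z(Z) = Z² + Z = Z + Z²)
R = 12 (R = 6*2 = 12)
u(a, r) = -505 (u(a, r) = -278 - 227 = -505)
o = √170477 (o = √(-505 - 414*(1 - 414)) = √(-505 - 414*(-413)) = √(-505 + 170982) = √170477 ≈ 412.89)
1/o = 1/(√170477) = √170477/170477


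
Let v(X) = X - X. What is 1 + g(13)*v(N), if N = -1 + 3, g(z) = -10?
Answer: 1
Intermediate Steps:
N = 2
v(X) = 0
1 + g(13)*v(N) = 1 - 10*0 = 1 + 0 = 1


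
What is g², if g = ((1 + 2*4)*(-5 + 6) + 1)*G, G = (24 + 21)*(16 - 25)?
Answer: 16402500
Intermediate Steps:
G = -405 (G = 45*(-9) = -405)
g = -4050 (g = ((1 + 2*4)*(-5 + 6) + 1)*(-405) = ((1 + 8)*1 + 1)*(-405) = (9*1 + 1)*(-405) = (9 + 1)*(-405) = 10*(-405) = -4050)
g² = (-4050)² = 16402500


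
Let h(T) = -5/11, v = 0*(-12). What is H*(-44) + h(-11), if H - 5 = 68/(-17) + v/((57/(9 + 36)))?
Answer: -489/11 ≈ -44.455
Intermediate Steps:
v = 0
h(T) = -5/11 (h(T) = -5*1/11 = -5/11)
H = 1 (H = 5 + (68/(-17) + 0/((57/(9 + 36)))) = 5 + (68*(-1/17) + 0/((57/45))) = 5 + (-4 + 0/((57*(1/45)))) = 5 + (-4 + 0/(19/15)) = 5 + (-4 + 0*(15/19)) = 5 + (-4 + 0) = 5 - 4 = 1)
H*(-44) + h(-11) = 1*(-44) - 5/11 = -44 - 5/11 = -489/11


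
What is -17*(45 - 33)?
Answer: -204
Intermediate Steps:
-17*(45 - 33) = -17*12 = -204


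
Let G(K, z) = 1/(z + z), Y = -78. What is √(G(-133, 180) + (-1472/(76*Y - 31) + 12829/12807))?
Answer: √323963282360038490/508779420 ≈ 1.1187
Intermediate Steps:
G(K, z) = 1/(2*z)
√(G(-133, 180) + (-1472/(76*Y - 31) + 12829/12807)) = √((½)/180 + (-1472/(76*(-78) - 31) + 12829/12807)) = √((½)*(1/180) + (-1472/(-5928 - 31) + 12829*(1/12807))) = √(1/360 + (-1472/(-5959) + 12829/12807)) = √(1/360 + (-1472*(-1/5959) + 12829/12807)) = √(1/360 + (1472/5959 + 12829/12807)) = √(1/360 + 95299915/76316913) = √(3820476257/3052676520) = √323963282360038490/508779420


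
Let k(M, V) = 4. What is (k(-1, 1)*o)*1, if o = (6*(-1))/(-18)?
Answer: 4/3 ≈ 1.3333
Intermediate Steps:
o = ⅓ (o = -6*(-1/18) = ⅓ ≈ 0.33333)
(k(-1, 1)*o)*1 = (4*(⅓))*1 = (4/3)*1 = 4/3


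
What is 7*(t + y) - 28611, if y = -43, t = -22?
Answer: -29066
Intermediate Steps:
7*(t + y) - 28611 = 7*(-22 - 43) - 28611 = 7*(-65) - 28611 = -455 - 28611 = -29066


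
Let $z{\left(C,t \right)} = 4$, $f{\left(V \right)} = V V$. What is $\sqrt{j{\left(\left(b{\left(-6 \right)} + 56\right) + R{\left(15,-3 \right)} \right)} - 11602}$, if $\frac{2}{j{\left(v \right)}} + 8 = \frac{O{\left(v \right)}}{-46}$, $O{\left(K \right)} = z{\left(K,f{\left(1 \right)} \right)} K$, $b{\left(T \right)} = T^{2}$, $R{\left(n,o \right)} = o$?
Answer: $\frac{i \sqrt{380097285}}{181} \approx 107.71 i$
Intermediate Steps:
$f{\left(V \right)} = V^{2}$
$O{\left(K \right)} = 4 K$
$j{\left(v \right)} = \frac{2}{-8 - \frac{2 v}{23}}$ ($j{\left(v \right)} = \frac{2}{-8 + \frac{4 v}{-46}} = \frac{2}{-8 + 4 v \left(- \frac{1}{46}\right)} = \frac{2}{-8 - \frac{2 v}{23}}$)
$\sqrt{j{\left(\left(b{\left(-6 \right)} + 56\right) + R{\left(15,-3 \right)} \right)} - 11602} = \sqrt{- \frac{23}{92 + \left(\left(\left(-6\right)^{2} + 56\right) - 3\right)} - 11602} = \sqrt{- \frac{23}{92 + \left(\left(36 + 56\right) - 3\right)} - 11602} = \sqrt{- \frac{23}{92 + \left(92 - 3\right)} - 11602} = \sqrt{- \frac{23}{92 + 89} - 11602} = \sqrt{- \frac{23}{181} - 11602} = \sqrt{- \frac{2099985}{181}} = \frac{i \sqrt{380097285}}{181}$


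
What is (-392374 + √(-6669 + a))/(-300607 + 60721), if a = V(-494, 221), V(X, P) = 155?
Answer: 196187/119943 - I*√6514/239886 ≈ 1.6357 - 0.00033645*I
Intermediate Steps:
a = 155
(-392374 + √(-6669 + a))/(-300607 + 60721) = (-392374 + √(-6669 + 155))/(-300607 + 60721) = (-392374 + √(-6514))/(-239886) = (-392374 + I*√6514)*(-1/239886) = 196187/119943 - I*√6514/239886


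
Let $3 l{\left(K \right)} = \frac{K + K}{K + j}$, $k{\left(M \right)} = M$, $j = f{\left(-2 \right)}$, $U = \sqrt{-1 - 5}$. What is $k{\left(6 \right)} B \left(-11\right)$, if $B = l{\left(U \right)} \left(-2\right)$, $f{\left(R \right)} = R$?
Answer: $\frac{88 \sqrt{6}}{\sqrt{6} + 2 i} \approx 52.8 - 43.111 i$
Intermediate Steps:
$U = i \sqrt{6}$ ($U = \sqrt{-6} = i \sqrt{6} \approx 2.4495 i$)
$j = -2$
$l{\left(K \right)} = \frac{2 K}{3 \left(-2 + K\right)}$ ($l{\left(K \right)} = \frac{\left(K + K\right) \frac{1}{K - 2}}{3} = \frac{2 K \frac{1}{-2 + K}}{3} = \frac{2 K}{3 \left(-2 + K\right)}$)
$B = - \frac{4 i \sqrt{6}}{3 \left(-2 + i \sqrt{6}\right)}$ ($B = \frac{2 i \sqrt{6}}{3 \left(-2 + i \sqrt{6}\right)} \left(-2\right) = - \frac{4 i \sqrt{6}}{3 \left(-2 + i \sqrt{6}\right)} \approx -0.8 + 0.6532 i$)
$k{\left(6 \right)} B \left(-11\right) = 6 \left(- \frac{4}{5} + \frac{4 i \sqrt{6}}{15}\right) \left(-11\right) = \left(- \frac{24}{5} + \frac{8 i \sqrt{6}}{5}\right) \left(-11\right) = \frac{264}{5} - \frac{88 i \sqrt{6}}{5}$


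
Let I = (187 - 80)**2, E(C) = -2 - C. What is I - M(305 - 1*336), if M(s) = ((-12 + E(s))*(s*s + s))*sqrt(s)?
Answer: 11449 - 15810*I*sqrt(31) ≈ 11449.0 - 88026.0*I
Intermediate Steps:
M(s) = sqrt(s)*(-14 - s)*(s + s**2) (M(s) = ((-12 + (-2 - s))*(s*s + s))*sqrt(s) = ((-14 - s)*(s**2 + s))*sqrt(s) = ((-14 - s)*(s + s**2))*sqrt(s) = sqrt(s)*(-14 - s)*(s + s**2))
I = 11449 (I = 107**2 = 11449)
I - M(305 - 1*336) = 11449 - (305 - 1*336)**(3/2)*(-14 - (305 - 1*336)**2 - 15*(305 - 1*336)) = 11449 - (305 - 336)**(3/2)*(-14 - (305 - 336)**2 - 15*(305 - 336)) = 11449 - (-31)**(3/2)*(-14 - 1*(-31)**2 - 15*(-31)) = 11449 - (-31*I*sqrt(31))*(-14 - 1*961 + 465) = 11449 - (-31*I*sqrt(31))*(-14 - 961 + 465) = 11449 - (-31*I*sqrt(31))*(-510) = 11449 - 15810*I*sqrt(31)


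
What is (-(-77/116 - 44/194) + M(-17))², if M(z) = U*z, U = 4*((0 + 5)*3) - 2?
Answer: 122865053971401/126607504 ≈ 9.7044e+5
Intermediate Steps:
U = 58 (U = 4*(5*3) - 2 = 4*15 - 2 = 60 - 2 = 58)
M(z) = 58*z
(-(-77/116 - 44/194) + M(-17))² = (-(-77/116 - 44/194) + 58*(-17))² = (-(-77*1/116 - 44*1/194) - 986)² = (-(-77/116 - 22/97) - 986)² = (-1*(-10021/11252) - 986)² = (10021/11252 - 986)² = (-11084451/11252)² = 122865053971401/126607504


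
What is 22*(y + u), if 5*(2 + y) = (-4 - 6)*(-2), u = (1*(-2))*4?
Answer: -132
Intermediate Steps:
u = -8 (u = -2*4 = -8)
y = 2 (y = -2 + ((-4 - 6)*(-2))/5 = -2 + (-10*(-2))/5 = -2 + (1/5)*20 = -2 + 4 = 2)
22*(y + u) = 22*(2 - 8) = 22*(-6) = -132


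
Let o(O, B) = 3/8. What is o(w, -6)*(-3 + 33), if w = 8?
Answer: 45/4 ≈ 11.250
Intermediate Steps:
o(O, B) = 3/8 (o(O, B) = 3*(1/8) = 3/8)
o(w, -6)*(-3 + 33) = 3*(-3 + 33)/8 = (3/8)*30 = 45/4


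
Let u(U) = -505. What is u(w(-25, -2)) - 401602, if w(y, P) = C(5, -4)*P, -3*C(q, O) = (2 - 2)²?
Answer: -402107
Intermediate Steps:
C(q, O) = 0 (C(q, O) = -(2 - 2)²/3 = -⅓*0² = -⅓*0 = 0)
w(y, P) = 0 (w(y, P) = 0*P = 0)
u(w(-25, -2)) - 401602 = -505 - 401602 = -402107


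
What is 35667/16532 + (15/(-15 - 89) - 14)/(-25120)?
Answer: 23300910683/10797379840 ≈ 2.1580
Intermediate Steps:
35667/16532 + (15/(-15 - 89) - 14)/(-25120) = 35667*(1/16532) + (15/(-104) - 14)*(-1/25120) = 35667/16532 + (-1/104*15 - 14)*(-1/25120) = 35667/16532 + (-15/104 - 14)*(-1/25120) = 35667/16532 - 1471/104*(-1/25120) = 35667/16532 + 1471/2612480 = 23300910683/10797379840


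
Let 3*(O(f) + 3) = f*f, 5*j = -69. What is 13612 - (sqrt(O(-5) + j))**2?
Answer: 204307/15 ≈ 13620.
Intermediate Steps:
j = -69/5 (j = (1/5)*(-69) = -69/5 ≈ -13.800)
O(f) = -3 + f**2/3 (O(f) = -3 + (f*f)/3 = -3 + f**2/3)
13612 - (sqrt(O(-5) + j))**2 = 13612 - (sqrt((-3 + (1/3)*(-5)**2) - 69/5))**2 = 13612 - (sqrt((-3 + (1/3)*25) - 69/5))**2 = 13612 - (sqrt((-3 + 25/3) - 69/5))**2 = 13612 - (sqrt(16/3 - 69/5))**2 = 13612 - (sqrt(-127/15))**2 = 13612 - (I*sqrt(1905)/15)**2 = 13612 - 1*(-127/15) = 13612 + 127/15 = 204307/15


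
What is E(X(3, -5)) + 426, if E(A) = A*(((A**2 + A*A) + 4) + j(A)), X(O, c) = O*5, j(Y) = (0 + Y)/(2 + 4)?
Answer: 14547/2 ≈ 7273.5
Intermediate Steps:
j(Y) = Y/6
X(O, c) = 5*O
E(A) = A*(4 + 2*A**2 + A/6) (E(A) = A*(((A**2 + A*A) + 4) + A/6) = A*(((A**2 + A**2) + 4) + A/6) = A*((2*A**2 + 4) + A/6) = A*((4 + 2*A**2) + A/6) = A*(4 + 2*A**2 + A/6))
E(X(3, -5)) + 426 = (5*3)*(24 + 5*3 + 12*(5*3)**2)/6 + 426 = (1/6)*15*(24 + 15 + 12*15**2) + 426 = (1/6)*15*(24 + 15 + 12*225) + 426 = (1/6)*15*(24 + 15 + 2700) + 426 = (1/6)*15*2739 + 426 = 13695/2 + 426 = 14547/2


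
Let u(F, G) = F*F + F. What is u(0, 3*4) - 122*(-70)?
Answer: 8540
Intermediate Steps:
u(F, G) = F + F² (u(F, G) = F² + F = F + F²)
u(0, 3*4) - 122*(-70) = 0*(1 + 0) - 122*(-70) = 0*1 + 8540 = 0 + 8540 = 8540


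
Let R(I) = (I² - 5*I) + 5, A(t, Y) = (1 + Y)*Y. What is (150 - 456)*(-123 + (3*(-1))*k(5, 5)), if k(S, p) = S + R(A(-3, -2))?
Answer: 41310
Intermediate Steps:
A(t, Y) = Y*(1 + Y)
R(I) = 5 + I² - 5*I
k(S, p) = -1 + S (k(S, p) = S + (5 + (-2*(1 - 2))² - (-10)*(1 - 2)) = S + (5 + (-2*(-1))² - (-10)*(-1)) = S + (5 + 2² - 5*2) = S + (5 + 4 - 10) = S - 1 = -1 + S)
(150 - 456)*(-123 + (3*(-1))*k(5, 5)) = (150 - 456)*(-123 + (3*(-1))*(-1 + 5)) = -306*(-123 - 3*4) = -306*(-123 - 12) = -306*(-135) = 41310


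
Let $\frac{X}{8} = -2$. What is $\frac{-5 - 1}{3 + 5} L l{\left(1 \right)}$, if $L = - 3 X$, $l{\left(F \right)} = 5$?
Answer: $-180$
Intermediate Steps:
$X = -16$ ($X = 8 \left(-2\right) = -16$)
$L = 48$ ($L = \left(-3\right) \left(-16\right) = 48$)
$\frac{-5 - 1}{3 + 5} L l{\left(1 \right)} = \frac{-5 - 1}{3 + 5} \cdot 48 \cdot 5 = - \frac{6}{8} \cdot 48 \cdot 5 = \left(-6\right) \frac{1}{8} \cdot 48 \cdot 5 = \left(- \frac{3}{4}\right) 48 \cdot 5 = \left(-36\right) 5 = -180$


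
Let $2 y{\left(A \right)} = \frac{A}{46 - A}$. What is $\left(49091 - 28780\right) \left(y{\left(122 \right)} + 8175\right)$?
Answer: $\frac{664104491}{4} \approx 1.6603 \cdot 10^{8}$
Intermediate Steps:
$y{\left(A \right)} = \frac{A}{2 \left(46 - A\right)}$ ($y{\left(A \right)} = \frac{A \frac{1}{46 - A}}{2} = \frac{A}{2 \left(46 - A\right)}$)
$\left(49091 - 28780\right) \left(y{\left(122 \right)} + 8175\right) = \left(49091 - 28780\right) \left(\left(-1\right) 122 \frac{1}{-92 + 2 \cdot 122} + 8175\right) = 20311 \left(\left(-1\right) 122 \frac{1}{-92 + 244} + 8175\right) = 20311 \left(\left(-1\right) 122 \cdot \frac{1}{152} + 8175\right) = 20311 \left(- \frac{61}{76} + 8175\right) = 20311 \cdot \frac{621239}{76} = \frac{664104491}{4}$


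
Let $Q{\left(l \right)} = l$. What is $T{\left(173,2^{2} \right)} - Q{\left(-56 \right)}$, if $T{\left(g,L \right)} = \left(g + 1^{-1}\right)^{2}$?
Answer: $30332$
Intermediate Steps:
$T{\left(g,L \right)} = \left(1 + g\right)^{2}$ ($T{\left(g,L \right)} = \left(g + 1\right)^{2} = \left(1 + g\right)^{2}$)
$T{\left(173,2^{2} \right)} - Q{\left(-56 \right)} = \left(1 + 173\right)^{2} - -56 = 174^{2} + 56 = 30276 + 56 = 30332$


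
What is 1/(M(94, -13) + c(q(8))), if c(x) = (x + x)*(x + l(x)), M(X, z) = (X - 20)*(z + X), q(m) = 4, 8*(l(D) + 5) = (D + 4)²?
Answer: 1/6050 ≈ 0.00016529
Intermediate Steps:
l(D) = -5 + (4 + D)²/8 (l(D) = -5 + (D + 4)²/8 = -5 + (4 + D)²/8)
M(X, z) = (-20 + X)*(X + z)
c(x) = 2*x*(-5 + x + (4 + x)²/8) (c(x) = (x + x)*(x + (-5 + (4 + x)²/8)) = (2*x)*(-5 + x + (4 + x)²/8) = 2*x*(-5 + x + (4 + x)²/8))
1/(M(94, -13) + c(q(8))) = 1/((94² - 20*94 - 20*(-13) + 94*(-13)) + (¼)*4*(-24 + 4² + 16*4)) = 1/((8836 - 1880 + 260 - 1222) + (¼)*4*(-24 + 16 + 64)) = 1/(5994 + (¼)*4*56) = 1/(5994 + 56) = 1/6050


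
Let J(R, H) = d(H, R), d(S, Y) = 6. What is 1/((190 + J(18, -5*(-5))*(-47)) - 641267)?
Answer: -1/641359 ≈ -1.5592e-6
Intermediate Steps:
J(R, H) = 6
1/((190 + J(18, -5*(-5))*(-47)) - 641267) = 1/((190 + 6*(-47)) - 641267) = 1/((190 - 282) - 641267) = 1/(-92 - 641267) = 1/(-641359) = -1/641359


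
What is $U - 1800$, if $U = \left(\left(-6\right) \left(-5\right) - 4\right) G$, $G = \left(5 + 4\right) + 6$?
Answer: $-1410$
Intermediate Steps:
$G = 15$ ($G = 9 + 6 = 15$)
$U = 390$ ($U = \left(\left(-6\right) \left(-5\right) - 4\right) 15 = \left(30 - 4\right) 15 = 26 \cdot 15 = 390$)
$U - 1800 = 390 - 1800 = -1410$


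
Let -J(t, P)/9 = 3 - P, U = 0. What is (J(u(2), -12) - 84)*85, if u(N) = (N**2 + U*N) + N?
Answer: -18615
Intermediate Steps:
u(N) = N + N**2 (u(N) = (N**2 + 0*N) + N = (N**2 + 0) + N = N**2 + N = N + N**2)
J(t, P) = -27 + 9*P (J(t, P) = -9*(3 - P) = -27 + 9*P)
(J(u(2), -12) - 84)*85 = ((-27 + 9*(-12)) - 84)*85 = ((-27 - 108) - 84)*85 = (-135 - 84)*85 = -219*85 = -18615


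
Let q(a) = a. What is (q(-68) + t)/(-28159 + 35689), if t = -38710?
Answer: -6463/1255 ≈ -5.1498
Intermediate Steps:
(q(-68) + t)/(-28159 + 35689) = (-68 - 38710)/(-28159 + 35689) = -38778/7530 = -38778*1/7530 = -6463/1255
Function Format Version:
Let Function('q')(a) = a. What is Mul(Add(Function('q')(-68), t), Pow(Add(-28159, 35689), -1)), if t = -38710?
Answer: Rational(-6463, 1255) ≈ -5.1498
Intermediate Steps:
Mul(Add(Function('q')(-68), t), Pow(Add(-28159, 35689), -1)) = Mul(Add(-68, -38710), Pow(Add(-28159, 35689), -1)) = Mul(-38778, Pow(7530, -1)) = Mul(-38778, Rational(1, 7530)) = Rational(-6463, 1255)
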